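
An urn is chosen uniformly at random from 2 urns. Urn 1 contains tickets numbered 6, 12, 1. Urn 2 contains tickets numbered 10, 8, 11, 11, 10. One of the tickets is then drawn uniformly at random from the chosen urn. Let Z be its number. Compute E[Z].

E[Z | urn 1] = (6+12+1)/3 = 19/3.
E[Z | urn 2] = (10+8+11+11+10)/5 = 10.
By the law of total expectation,
E[Z] = (1/2)·(19/3) + (1/2)·(10) = 49/6.

49/6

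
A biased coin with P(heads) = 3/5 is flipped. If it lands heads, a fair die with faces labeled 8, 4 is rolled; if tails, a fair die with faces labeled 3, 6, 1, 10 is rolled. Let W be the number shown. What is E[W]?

E[W | heads] = (8+4)/2 = 6.
E[W | tails] = (3+6+1+10)/4 = 5.
E[W] = (3/5)·(6) + (2/5)·(5) = 28/5.

28/5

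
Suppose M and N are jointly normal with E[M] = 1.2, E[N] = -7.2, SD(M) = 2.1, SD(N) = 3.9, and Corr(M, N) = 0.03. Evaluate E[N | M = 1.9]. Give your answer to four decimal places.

-7.1610

E[N | M=x] = μ_N + ρ(σ_N/σ_M)(x − μ_M) for jointly normal variables.
E[N | M=1.9] = -7.2 + (0.03)·(3.9/2.1)·(1.9 − (1.2)) = -7.2 + (0.055714)·(0.7) = -7.1610.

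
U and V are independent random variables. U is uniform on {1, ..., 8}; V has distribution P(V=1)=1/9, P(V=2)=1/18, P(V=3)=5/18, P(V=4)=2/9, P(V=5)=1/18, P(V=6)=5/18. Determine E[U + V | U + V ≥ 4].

1195/139

P(U + V ≥ 4) = 139/144.
Summing (U+V)·P(x,y) over outcomes with U + V ≥ 4 gives 1195/144.
E[U + V | U + V ≥ 4] = (1195/144) / (139/144) = 1195/139.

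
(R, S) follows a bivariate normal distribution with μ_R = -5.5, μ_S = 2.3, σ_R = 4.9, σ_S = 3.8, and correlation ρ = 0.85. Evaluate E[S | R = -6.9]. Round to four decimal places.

E[S | R=x] = μ_S + ρ(σ_S/σ_R)(x − μ_R) for jointly normal variables.
E[S | R=-6.9] = 2.3 + (0.85)·(3.8/4.9)·(-6.9 − (-5.5)) = 2.3 + (0.65918)·(-1.4) = 1.3771.

1.3771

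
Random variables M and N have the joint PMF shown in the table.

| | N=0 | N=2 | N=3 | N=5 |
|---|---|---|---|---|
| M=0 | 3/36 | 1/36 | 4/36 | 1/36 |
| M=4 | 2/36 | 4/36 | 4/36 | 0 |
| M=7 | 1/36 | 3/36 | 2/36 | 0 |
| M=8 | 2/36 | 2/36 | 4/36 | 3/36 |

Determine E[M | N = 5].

P(N = 5) = 1/9.
Summing M·P(M=x,N=y) over the conditioning event gives 2/3.
E[M | N = 5] = (2/3) / (1/9) = 6.

6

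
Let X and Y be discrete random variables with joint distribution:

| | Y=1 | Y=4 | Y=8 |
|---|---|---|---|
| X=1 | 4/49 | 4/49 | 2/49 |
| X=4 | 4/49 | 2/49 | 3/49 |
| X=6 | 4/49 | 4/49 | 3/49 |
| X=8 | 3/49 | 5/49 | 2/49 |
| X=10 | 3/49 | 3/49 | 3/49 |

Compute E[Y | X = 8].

39/10

P(X = 8) = 10/49.
Summing Y·P(X=x,Y=y) over the conditioning event gives 39/49.
E[Y | X = 8] = (39/49) / (10/49) = 39/10.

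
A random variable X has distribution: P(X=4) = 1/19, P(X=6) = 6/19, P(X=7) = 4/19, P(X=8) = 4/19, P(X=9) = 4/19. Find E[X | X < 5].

4

P(X < 5) = 1/19.
Σ over the event: 4·1/19 = 4/19.
E[X | X < 5] = (4/19) / (1/19) = 4.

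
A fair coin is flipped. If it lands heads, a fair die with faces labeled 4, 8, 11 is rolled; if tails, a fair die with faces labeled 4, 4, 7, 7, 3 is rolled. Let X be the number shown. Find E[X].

E[X | heads] = (4+8+11)/3 = 23/3.
E[X | tails] = (4+4+7+7+3)/5 = 5.
E[X] = (1/2)·(23/3) + (1/2)·(5) = 19/3.

19/3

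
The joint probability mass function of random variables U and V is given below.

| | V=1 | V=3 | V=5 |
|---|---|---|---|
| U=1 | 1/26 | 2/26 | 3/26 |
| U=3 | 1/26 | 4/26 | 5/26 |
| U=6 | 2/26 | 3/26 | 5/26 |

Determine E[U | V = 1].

4

P(V = 1) = 2/13.
Σ U·P over the event = 1·(1/26) + 3·(1/26) + 6·(2/26) = 8/13.
E[U | V = 1] = (8/13) / (2/13) = 4.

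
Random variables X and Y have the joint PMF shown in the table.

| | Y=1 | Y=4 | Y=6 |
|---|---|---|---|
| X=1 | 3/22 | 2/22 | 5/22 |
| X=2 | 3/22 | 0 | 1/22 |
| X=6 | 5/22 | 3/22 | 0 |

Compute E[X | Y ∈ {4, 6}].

P(Y ∈ {4, 6}) = 1/2.
Σ X·P over the event = 1·(2/22) + 1·(5/22) + 2·(1/22) + 6·(3/22) = 27/22.
E[X | Y ∈ {4, 6}] = (27/22) / (1/2) = 27/11.

27/11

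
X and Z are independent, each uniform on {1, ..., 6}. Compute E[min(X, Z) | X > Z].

P(X > Z) = 5/12.
Summing min(X,Z)·P(x,y) over outcomes with X > Z gives 35/36.
E[min(X, Z) | X > Z] = (35/36) / (5/12) = 7/3.

7/3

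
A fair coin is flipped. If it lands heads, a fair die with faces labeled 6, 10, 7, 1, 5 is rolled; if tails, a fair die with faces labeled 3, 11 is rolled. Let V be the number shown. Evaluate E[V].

32/5

E[V | heads] = (6+10+7+1+5)/5 = 29/5.
E[V | tails] = (3+11)/2 = 7.
E[V] = (1/2)·(29/5) + (1/2)·(7) = 32/5.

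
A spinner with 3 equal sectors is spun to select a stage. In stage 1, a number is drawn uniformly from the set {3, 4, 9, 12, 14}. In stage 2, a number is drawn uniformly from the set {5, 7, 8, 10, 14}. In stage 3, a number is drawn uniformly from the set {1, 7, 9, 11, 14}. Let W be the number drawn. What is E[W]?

128/15

E[W | stage 1] = (3+4+9+12+14)/5 = 42/5.
E[W | stage 2] = (5+7+8+10+14)/5 = 44/5.
E[W | stage 3] = (1+7+9+11+14)/5 = 42/5.
E[W] = (1/3)·(42/5) + (1/3)·(44/5) + (1/3)·(42/5) = 128/15.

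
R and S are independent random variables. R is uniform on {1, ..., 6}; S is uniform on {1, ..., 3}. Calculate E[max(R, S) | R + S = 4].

P(R + S = 4) = 1/6.
Summing max(R,S)·P(x,y) over outcomes with R + S = 4 gives 4/9.
E[max(R, S) | R + S = 4] = (4/9) / (1/6) = 8/3.

8/3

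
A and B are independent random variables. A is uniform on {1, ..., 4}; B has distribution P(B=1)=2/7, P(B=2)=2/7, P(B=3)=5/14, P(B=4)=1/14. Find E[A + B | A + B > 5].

P(A + B > 5) = 17/56.
Summing (A+B)·P(x,y) over outcomes with A + B > 5 gives 55/28.
E[A + B | A + B > 5] = (55/28) / (17/56) = 110/17.

110/17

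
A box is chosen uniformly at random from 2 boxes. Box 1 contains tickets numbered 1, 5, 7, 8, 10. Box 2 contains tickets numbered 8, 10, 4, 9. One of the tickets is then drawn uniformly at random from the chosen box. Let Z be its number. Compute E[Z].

279/40

E[Z | box 1] = (1+5+7+8+10)/5 = 31/5.
E[Z | box 2] = (8+10+4+9)/4 = 31/4.
By the law of total expectation,
E[Z] = (1/2)·(31/5) + (1/2)·(31/4) = 279/40.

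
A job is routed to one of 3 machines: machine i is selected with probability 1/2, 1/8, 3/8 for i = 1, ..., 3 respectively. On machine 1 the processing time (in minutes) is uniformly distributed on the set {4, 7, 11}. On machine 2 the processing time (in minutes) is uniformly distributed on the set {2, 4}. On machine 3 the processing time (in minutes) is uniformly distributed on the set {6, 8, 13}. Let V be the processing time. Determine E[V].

E[V | machine 1] = (4+7+11)/3 = 22/3.
E[V | machine 2] = (2+4)/2 = 3.
E[V | machine 3] = (6+8+13)/3 = 9.
E[V] = (1/2)·(22/3) + (1/8)·(3) + (3/8)·(9) = 89/12.

89/12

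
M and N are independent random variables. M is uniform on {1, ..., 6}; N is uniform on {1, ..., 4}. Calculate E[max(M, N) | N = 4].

9/2

Outcomes with N = 4: (1,4), (2,4), (3,4), (4,4), (5,4), (6,4), each with probability 1/24.
E[max(M, N) | N = 4] = (4 + 4 + 4 + 4 + 5 + 6) / 6 = 9/2.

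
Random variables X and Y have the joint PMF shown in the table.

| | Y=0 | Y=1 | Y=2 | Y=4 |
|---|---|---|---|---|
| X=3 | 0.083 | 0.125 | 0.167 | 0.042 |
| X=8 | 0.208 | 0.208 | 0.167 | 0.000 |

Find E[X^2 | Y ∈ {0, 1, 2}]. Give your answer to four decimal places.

P(Y ∈ {0, 1, 2}) = 0.958.
Σ X^2·P over the event = 9·(0.083) + 9·(0.125) + 9·(0.167) + 64·(0.208) + 64·(0.208) + 64·(0.167) = 40.687.
E[X^2 | Y ∈ {0, 1, 2}] = (40.687) / (0.958) = 42.4708.

42.4708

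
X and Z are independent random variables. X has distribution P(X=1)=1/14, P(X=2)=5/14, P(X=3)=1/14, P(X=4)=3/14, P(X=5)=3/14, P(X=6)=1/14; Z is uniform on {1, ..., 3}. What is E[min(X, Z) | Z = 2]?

P(Z = 2) = 1/3.
Summing min(X,Z)·P(x,y) over outcomes with Z = 2 gives 9/14.
E[min(X, Z) | Z = 2] = (9/14) / (1/3) = 27/14.

27/14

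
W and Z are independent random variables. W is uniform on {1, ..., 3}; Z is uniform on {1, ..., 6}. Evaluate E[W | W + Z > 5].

20/9

P(W + Z > 5) = 1/2.
Summing W·P(x,y) over outcomes with W + Z > 5 gives 10/9.
E[W | W + Z > 5] = (10/9) / (1/2) = 20/9.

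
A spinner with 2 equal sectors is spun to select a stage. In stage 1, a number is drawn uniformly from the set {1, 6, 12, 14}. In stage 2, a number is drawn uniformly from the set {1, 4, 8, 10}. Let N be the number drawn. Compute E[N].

E[N | stage 1] = (1+6+12+14)/4 = 33/4.
E[N | stage 2] = (1+4+8+10)/4 = 23/4.
By the law of total expectation,
E[N] = (1/2)·(33/4) + (1/2)·(23/4) = 7.

7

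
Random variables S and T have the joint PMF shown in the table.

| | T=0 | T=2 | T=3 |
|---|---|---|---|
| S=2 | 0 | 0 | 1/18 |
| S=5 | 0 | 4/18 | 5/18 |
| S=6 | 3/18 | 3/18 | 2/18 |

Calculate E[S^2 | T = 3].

P(T = 3) = 4/9.
Σ S^2·P over the event = 4·(1/18) + 25·(5/18) + 36·(2/18) = 67/6.
E[S^2 | T = 3] = (67/6) / (4/9) = 201/8.

201/8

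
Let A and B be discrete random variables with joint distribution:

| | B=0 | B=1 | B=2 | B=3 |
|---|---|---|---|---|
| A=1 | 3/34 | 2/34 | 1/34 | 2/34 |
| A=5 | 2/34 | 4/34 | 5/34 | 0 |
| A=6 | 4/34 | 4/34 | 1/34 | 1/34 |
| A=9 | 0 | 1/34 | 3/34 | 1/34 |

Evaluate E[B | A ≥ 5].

P(A ≥ 5) = 13/17.
Summing B·P(A=x,B=y) over the conditioning event gives 33/34.
E[B | A ≥ 5] = (33/34) / (13/17) = 33/26.

33/26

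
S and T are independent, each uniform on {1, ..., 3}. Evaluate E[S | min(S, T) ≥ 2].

5/2

Outcomes with min(S, T) ≥ 2: (2,2), (2,3), (3,2), (3,3), each with probability 1/9.
E[S | min(S, T) ≥ 2] = (2 + 2 + 3 + 3) / 4 = 5/2.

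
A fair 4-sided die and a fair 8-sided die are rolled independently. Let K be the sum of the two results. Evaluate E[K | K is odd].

7

P(K is odd) = 1/2.
Σ over the event: 3·1/16 + 5·1/8 + 7·1/8 + 9·1/8 + 11·1/16 = 7/2.
E[K | K is odd] = (7/2) / (1/2) = 7.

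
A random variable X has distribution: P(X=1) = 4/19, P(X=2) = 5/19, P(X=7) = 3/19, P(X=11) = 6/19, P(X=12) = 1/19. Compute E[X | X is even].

P(X is even) = 6/19.
Σ over the event: 2·5/19 + 12·1/19 = 22/19.
E[X | X is even] = (22/19) / (6/19) = 11/3.

11/3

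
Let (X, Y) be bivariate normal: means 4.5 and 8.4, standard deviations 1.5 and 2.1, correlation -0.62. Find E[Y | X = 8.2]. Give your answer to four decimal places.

5.1884

For a bivariate normal, E[Y | X=x] = μ_Y + ρ·(σ_Y/σ_X)·(x − μ_X).
E[Y | X=8.2] = 8.4 + (-0.62)·(2.1/1.5)·(8.2 − (4.5)) = 8.4 + (-0.868)·(3.7) = 5.1884.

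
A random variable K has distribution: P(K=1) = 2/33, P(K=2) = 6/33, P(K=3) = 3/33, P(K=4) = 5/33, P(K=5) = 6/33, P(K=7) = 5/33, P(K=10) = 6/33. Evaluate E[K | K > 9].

10

P(K > 9) = 2/11.
Σ over the event: 10·2/11 = 20/11.
E[K | K > 9] = (20/11) / (2/11) = 10.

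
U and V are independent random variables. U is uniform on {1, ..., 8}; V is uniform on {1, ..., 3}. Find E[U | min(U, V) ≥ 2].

P(min(U, V) ≥ 2) = 7/12.
Summing U·P(x,y) over outcomes with min(U, V) ≥ 2 gives 35/12.
E[U | min(U, V) ≥ 2] = (35/12) / (7/12) = 5.

5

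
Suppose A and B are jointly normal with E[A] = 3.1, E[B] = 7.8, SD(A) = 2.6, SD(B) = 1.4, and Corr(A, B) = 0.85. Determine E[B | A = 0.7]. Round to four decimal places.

6.7015

E[B | A=x] = μ_B + ρ(σ_B/σ_A)(x − μ_A) for jointly normal variables.
E[B | A=0.7] = 7.8 + (0.85)·(1.4/2.6)·(0.7 − (3.1)) = 7.8 + (0.45769)·(-2.4) = 6.7015.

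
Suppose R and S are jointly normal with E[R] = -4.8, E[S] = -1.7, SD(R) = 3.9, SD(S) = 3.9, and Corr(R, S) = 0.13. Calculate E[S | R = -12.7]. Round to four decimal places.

For a bivariate normal, E[S | R=x] = μ_S + ρ·(σ_S/σ_R)·(x − μ_R).
E[S | R=-12.7] = -1.7 + (0.13)·(3.9/3.9)·(-12.7 − (-4.8)) = -1.7 + (0.13)·(-7.9) = -2.7270.

-2.7270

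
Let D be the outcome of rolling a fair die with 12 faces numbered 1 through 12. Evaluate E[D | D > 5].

Given D > 5, D is equally likely to be any of {6, 7, 8, 9, 10, 11, 12}.
E[D | D > 5] = (6 + 7 + 8 + 9 + 10 + 11 + 12) / 7 = 9.

9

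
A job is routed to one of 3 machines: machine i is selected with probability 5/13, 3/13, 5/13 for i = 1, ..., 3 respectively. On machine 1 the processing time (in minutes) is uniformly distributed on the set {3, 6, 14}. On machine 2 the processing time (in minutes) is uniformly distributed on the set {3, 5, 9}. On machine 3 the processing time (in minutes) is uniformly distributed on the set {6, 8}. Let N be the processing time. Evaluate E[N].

E[N | machine 1] = (3+6+14)/3 = 23/3.
E[N | machine 2] = (3+5+9)/3 = 17/3.
E[N | machine 3] = (6+8)/2 = 7.
E[N] = (5/13)·(23/3) + (3/13)·(17/3) + (5/13)·(7) = 271/39.

271/39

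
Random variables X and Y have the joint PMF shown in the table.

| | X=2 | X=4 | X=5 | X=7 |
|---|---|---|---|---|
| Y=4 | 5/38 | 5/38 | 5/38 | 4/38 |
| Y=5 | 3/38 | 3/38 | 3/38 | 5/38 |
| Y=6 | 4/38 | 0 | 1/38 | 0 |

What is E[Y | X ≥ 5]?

41/9

P(X ≥ 5) = 9/19.
Σ Y·P over the event = 4·(5/38) + 5·(3/38) + 6·(1/38) + 4·(4/38) + 5·(5/38) = 41/19.
E[Y | X ≥ 5] = (41/19) / (9/19) = 41/9.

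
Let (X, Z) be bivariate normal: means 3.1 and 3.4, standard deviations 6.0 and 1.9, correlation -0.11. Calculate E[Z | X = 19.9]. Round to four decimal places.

2.8148

The regression of Z on X has slope ρ·σ_Z/σ_X and passes through (μ_X, μ_Z).
E[Z | X=19.9] = 3.4 + (-0.11)·(1.9/6.0)·(19.9 − (3.1)) = 3.4 + (-0.034833)·(16.8) = 2.8148.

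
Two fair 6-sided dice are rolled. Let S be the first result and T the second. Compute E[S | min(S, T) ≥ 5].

P(min(S, T) ≥ 5) = 1/9.
Summing S·P(x,y) over outcomes with min(S, T) ≥ 5 gives 11/18.
E[S | min(S, T) ≥ 5] = (11/18) / (1/9) = 11/2.

11/2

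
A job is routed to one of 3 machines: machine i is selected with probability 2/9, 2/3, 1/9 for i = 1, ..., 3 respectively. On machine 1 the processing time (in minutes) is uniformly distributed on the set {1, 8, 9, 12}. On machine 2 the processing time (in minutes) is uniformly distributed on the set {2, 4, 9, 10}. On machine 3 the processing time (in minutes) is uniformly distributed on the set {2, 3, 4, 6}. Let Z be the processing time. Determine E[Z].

25/4

E[Z | machine 1] = (1+8+9+12)/4 = 15/2.
E[Z | machine 2] = (2+4+9+10)/4 = 25/4.
E[Z | machine 3] = (2+3+4+6)/4 = 15/4.
E[Z] = (2/9)·(15/2) + (2/3)·(25/4) + (1/9)·(15/4) = 25/4.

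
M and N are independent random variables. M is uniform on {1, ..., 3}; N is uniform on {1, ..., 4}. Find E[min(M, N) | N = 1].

1

P(N = 1) = 1/4.
Summing min(M,N)·P(x,y) over outcomes with N = 1 gives 1/4.
E[min(M, N) | N = 1] = (1/4) / (1/4) = 1.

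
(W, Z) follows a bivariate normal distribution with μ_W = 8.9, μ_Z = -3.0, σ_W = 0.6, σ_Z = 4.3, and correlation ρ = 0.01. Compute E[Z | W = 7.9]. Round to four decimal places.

The regression of Z on W has slope ρ·σ_Z/σ_W and passes through (μ_W, μ_Z).
E[Z | W=7.9] = -3.0 + (0.01)·(4.3/0.6)·(7.9 − (8.9)) = -3.0 + (0.071667)·(-1) = -3.0717.

-3.0717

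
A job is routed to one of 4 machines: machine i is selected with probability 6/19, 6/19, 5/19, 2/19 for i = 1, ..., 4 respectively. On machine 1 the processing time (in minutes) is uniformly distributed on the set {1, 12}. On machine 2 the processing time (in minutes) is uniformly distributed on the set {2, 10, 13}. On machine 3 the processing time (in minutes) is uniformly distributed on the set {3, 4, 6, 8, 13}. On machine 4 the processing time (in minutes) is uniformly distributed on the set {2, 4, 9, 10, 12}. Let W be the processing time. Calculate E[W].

689/95

E[W | machine 1] = (1+12)/2 = 13/2.
E[W | machine 2] = (2+10+13)/3 = 25/3.
E[W | machine 3] = (3+4+6+8+13)/5 = 34/5.
E[W | machine 4] = (2+4+9+10+12)/5 = 37/5.
E[W] = (6/19)·(13/2) + (6/19)·(25/3) + (5/19)·(34/5) + (2/19)·(37/5) = 689/95.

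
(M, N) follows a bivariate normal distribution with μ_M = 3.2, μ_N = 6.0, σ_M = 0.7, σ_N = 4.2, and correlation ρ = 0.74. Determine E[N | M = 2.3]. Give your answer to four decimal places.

2.0040

For a bivariate normal, E[N | M=x] = μ_N + ρ·(σ_N/σ_M)·(x − μ_M).
E[N | M=2.3] = 6.0 + (0.74)·(4.2/0.7)·(2.3 − (3.2)) = 6.0 + (4.44)·(-0.9) = 2.0040.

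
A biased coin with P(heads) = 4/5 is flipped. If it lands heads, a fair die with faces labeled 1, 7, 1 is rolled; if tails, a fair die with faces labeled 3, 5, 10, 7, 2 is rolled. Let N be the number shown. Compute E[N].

87/25

E[N | heads] = (1+7+1)/3 = 3.
E[N | tails] = (3+5+10+7+2)/5 = 27/5.
By the law of total expectation,
E[N] = (4/5)·(3) + (1/5)·(27/5) = 87/25.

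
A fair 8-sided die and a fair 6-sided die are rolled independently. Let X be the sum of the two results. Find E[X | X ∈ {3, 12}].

42/5

P(X ∈ {3, 12}) = 5/48.
Σ over the event: 3·1/24 + 12·1/16 = 7/8.
E[X | X ∈ {3, 12}] = (7/8) / (5/48) = 42/5.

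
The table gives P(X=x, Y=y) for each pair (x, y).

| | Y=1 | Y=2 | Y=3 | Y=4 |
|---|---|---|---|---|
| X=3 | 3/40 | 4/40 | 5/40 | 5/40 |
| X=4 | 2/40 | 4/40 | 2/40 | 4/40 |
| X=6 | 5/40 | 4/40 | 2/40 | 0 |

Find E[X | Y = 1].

47/10

P(Y = 1) = 1/4.
Σ X·P over the event = 3·(3/40) + 4·(2/40) + 6·(5/40) = 47/40.
E[X | Y = 1] = (47/40) / (1/4) = 47/10.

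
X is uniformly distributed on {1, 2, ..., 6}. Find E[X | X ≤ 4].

Given X ≤ 4, X is equally likely to be any of {1, 2, 3, 4}.
E[X | X ≤ 4] = (1 + 2 + 3 + 4) / 4 = 5/2.

5/2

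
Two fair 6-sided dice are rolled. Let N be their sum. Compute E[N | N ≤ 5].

P(N ≤ 5) = 5/18.
Σ over the event: 2·1/36 + 3·1/18 + 4·1/12 + 5·1/9 = 10/9.
E[N | N ≤ 5] = (10/9) / (5/18) = 4.

4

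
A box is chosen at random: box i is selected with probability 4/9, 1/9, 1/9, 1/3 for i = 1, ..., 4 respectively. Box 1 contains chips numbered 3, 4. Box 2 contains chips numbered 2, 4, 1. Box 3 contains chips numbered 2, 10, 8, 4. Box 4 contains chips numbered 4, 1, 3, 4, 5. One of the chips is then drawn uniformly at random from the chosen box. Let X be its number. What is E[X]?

488/135

E[X | box 1] = (3+4)/2 = 7/2.
E[X | box 2] = (2+4+1)/3 = 7/3.
E[X | box 3] = (2+10+8+4)/4 = 6.
E[X | box 4] = (4+1+3+4+5)/5 = 17/5.
E[X] = (4/9)·(7/2) + (1/9)·(7/3) + (1/9)·(6) + (1/3)·(17/5) = 488/135.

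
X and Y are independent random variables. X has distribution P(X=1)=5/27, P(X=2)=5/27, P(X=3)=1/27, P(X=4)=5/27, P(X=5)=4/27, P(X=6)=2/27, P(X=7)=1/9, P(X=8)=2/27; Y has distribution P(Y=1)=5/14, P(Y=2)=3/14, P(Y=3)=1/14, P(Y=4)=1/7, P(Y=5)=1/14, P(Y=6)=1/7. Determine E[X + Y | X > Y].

P(X > Y) = 4/7.
Summing (X+Y)·P(x,y) over outcomes with X > Y gives 1579/378.
E[X + Y | X > Y] = (1579/378) / (4/7) = 1579/216.

1579/216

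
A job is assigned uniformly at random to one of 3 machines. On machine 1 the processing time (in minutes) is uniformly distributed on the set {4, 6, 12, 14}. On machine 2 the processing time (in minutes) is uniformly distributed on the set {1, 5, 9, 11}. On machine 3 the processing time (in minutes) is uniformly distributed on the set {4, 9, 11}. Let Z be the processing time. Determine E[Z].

E[Z | machine 1] = (4+6+12+14)/4 = 9.
E[Z | machine 2] = (1+5+9+11)/4 = 13/2.
E[Z | machine 3] = (4+9+11)/3 = 8.
By the law of total expectation,
E[Z] = (1/3)·(9) + (1/3)·(13/2) + (1/3)·(8) = 47/6.

47/6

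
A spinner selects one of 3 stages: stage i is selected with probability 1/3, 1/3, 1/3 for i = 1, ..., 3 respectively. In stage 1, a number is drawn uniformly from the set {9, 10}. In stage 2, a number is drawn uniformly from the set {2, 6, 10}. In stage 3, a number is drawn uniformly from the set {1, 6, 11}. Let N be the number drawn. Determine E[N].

E[N | stage 1] = (9+10)/2 = 19/2.
E[N | stage 2] = (2+6+10)/3 = 6.
E[N | stage 3] = (1+6+11)/3 = 6.
By the law of total expectation,
E[N] = (1/3)·(19/2) + (1/3)·(6) + (1/3)·(6) = 43/6.

43/6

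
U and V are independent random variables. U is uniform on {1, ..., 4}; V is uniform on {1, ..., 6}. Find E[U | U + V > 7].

Outcomes with U + V > 7: (2,6), (3,5), (3,6), (4,4), (4,5), (4,6), each with probability 1/24.
E[U | U + V > 7] = (2 + 3 + 3 + 4 + 4 + 4) / 6 = 10/3.

10/3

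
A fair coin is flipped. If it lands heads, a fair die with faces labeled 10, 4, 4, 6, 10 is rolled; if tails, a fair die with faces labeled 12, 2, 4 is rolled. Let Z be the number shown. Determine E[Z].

32/5

E[Z | heads] = (10+4+4+6+10)/5 = 34/5.
E[Z | tails] = (12+2+4)/3 = 6.
E[Z] = (1/2)·(34/5) + (1/2)·(6) = 32/5.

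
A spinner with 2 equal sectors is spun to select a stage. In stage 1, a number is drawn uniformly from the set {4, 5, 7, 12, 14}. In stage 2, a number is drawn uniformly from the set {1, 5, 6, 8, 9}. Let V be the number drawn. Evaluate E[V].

E[V | stage 1] = (4+5+7+12+14)/5 = 42/5.
E[V | stage 2] = (1+5+6+8+9)/5 = 29/5.
E[V] = (1/2)·(42/5) + (1/2)·(29/5) = 71/10.

71/10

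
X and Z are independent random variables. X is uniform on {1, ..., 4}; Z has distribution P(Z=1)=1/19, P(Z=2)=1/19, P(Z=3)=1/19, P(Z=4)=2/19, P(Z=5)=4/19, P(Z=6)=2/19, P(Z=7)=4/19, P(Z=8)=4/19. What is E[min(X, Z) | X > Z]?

5/3

P(X > Z) = 3/38.
Summing min(X,Z)·P(x,y) over outcomes with X > Z gives 5/38.
E[min(X, Z) | X > Z] = (5/38) / (3/38) = 5/3.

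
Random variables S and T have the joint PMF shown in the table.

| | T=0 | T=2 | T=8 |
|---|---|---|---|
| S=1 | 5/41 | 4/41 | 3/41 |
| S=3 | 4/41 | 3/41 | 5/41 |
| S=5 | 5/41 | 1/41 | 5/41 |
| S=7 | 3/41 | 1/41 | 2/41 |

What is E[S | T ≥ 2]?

P(T ≥ 2) = 24/41.
Summing S·P(S=x,T=y) over the conditioning event gives 2.
E[S | T ≥ 2] = (2) / (24/41) = 41/12.

41/12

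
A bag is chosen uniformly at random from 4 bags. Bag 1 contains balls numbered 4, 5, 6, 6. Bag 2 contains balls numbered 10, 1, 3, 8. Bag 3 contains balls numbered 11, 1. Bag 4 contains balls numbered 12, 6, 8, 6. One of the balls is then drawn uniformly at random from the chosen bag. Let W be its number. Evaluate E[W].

E[W | bag 1] = (4+5+6+6)/4 = 21/4.
E[W | bag 2] = (10+1+3+8)/4 = 11/2.
E[W | bag 3] = (11+1)/2 = 6.
E[W | bag 4] = (12+6+8+6)/4 = 8.
By the law of total expectation,
E[W] = (1/4)·(21/4) + (1/4)·(11/2) + (1/4)·(6) + (1/4)·(8) = 99/16.

99/16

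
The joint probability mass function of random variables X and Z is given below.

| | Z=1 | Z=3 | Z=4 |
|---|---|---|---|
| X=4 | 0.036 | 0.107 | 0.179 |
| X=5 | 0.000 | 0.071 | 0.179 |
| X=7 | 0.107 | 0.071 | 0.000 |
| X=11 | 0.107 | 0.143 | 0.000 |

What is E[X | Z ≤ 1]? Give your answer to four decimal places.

P(Z ≤ 1) = 0.250.
Summing X·P(X=x,Z=y) over the conditioning event gives 2.070.
E[X | Z ≤ 1] = (2.070) / (0.250) = 8.2800.

8.2800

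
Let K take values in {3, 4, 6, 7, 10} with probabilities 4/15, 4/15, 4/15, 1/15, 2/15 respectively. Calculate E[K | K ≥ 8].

10

P(K ≥ 8) = 2/15.
Σ over the event: 10·2/15 = 4/3.
E[K | K ≥ 8] = (4/3) / (2/15) = 10.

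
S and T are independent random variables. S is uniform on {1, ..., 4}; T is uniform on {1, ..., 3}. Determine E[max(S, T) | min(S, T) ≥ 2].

Outcomes with min(S, T) ≥ 2: (2,2), (2,3), (3,2), (3,3), (4,2), (4,3), each with probability 1/12.
E[max(S, T) | min(S, T) ≥ 2] = (2 + 3 + 3 + 3 + 4 + 4) / 6 = 19/6.

19/6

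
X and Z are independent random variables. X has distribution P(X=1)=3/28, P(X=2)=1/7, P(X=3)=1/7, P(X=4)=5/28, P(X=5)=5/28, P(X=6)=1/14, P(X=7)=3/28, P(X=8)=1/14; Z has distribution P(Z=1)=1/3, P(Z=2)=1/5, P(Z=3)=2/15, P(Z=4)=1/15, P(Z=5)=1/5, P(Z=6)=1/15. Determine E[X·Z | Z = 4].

P(Z = 4) = 1/15.
Summing XZ·P(x,y) over outcomes with Z = 4 gives 39/35.
E[X·Z | Z = 4] = (39/35) / (1/15) = 117/7.

117/7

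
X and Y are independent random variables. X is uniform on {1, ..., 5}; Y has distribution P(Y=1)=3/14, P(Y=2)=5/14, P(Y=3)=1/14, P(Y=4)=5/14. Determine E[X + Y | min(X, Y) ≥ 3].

47/6

P(min(X, Y) ≥ 3) = 9/35.
Summing (X+Y)·P(x,y) over outcomes with min(X, Y) ≥ 3 gives 141/70.
E[X + Y | min(X, Y) ≥ 3] = (141/70) / (9/35) = 47/6.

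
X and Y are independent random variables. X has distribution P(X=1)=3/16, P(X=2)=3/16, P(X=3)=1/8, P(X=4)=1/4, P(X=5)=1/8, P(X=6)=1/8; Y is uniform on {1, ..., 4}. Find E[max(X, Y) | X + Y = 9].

11/2

P(X + Y = 9) = 1/16.
Summing max(X,Y)·P(x,y) over outcomes with X + Y = 9 gives 11/32.
E[max(X, Y) | X + Y = 9] = (11/32) / (1/16) = 11/2.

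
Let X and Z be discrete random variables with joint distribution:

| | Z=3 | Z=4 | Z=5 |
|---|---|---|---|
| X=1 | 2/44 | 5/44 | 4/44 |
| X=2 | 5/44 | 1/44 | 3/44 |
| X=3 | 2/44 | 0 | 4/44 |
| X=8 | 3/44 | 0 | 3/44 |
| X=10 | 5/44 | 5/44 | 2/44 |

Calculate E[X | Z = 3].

P(Z = 3) = 17/44.
Σ X·P over the event = 1·(2/44) + 2·(5/44) + 3·(2/44) + 8·(3/44) + 10·(5/44) = 23/11.
E[X | Z = 3] = (23/11) / (17/44) = 92/17.

92/17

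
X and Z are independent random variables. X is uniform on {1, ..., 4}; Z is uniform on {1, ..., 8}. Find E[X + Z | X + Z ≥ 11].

34/3

P(X + Z ≥ 11) = 3/32.
Summing (X+Z)·P(x,y) over outcomes with X + Z ≥ 11 gives 17/16.
E[X + Z | X + Z ≥ 11] = (17/16) / (3/32) = 34/3.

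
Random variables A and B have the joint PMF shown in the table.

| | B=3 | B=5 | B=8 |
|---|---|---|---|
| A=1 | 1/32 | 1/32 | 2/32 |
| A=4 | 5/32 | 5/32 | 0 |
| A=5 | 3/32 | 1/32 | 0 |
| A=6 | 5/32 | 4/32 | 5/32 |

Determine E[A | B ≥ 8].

32/7

P(B ≥ 8) = 7/32.
Σ A·P over the event = 1·(2/32) + 6·(5/32) = 1.
E[A | B ≥ 8] = (1) / (7/32) = 32/7.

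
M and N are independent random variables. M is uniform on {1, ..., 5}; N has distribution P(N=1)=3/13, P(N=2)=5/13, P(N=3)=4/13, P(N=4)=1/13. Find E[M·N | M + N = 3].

2

P(M + N = 3) = 8/65.
Summing MN·P(x,y) over outcomes with M + N = 3 gives 16/65.
E[M·N | M + N = 3] = (16/65) / (8/65) = 2.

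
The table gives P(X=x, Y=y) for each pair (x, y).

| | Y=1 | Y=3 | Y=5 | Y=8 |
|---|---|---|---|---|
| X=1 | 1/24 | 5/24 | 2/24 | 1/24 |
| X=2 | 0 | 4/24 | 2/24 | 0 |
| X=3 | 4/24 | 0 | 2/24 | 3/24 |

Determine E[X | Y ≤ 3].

P(Y ≤ 3) = 7/12.
Σ X·P over the event = 1·(1/24) + 1·(5/24) + 2·(4/24) + 3·(4/24) = 13/12.
E[X | Y ≤ 3] = (13/12) / (7/12) = 13/7.

13/7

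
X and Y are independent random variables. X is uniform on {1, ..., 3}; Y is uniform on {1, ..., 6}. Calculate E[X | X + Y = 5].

2

Outcomes with X + Y = 5: (1,4), (2,3), (3,2), each with probability 1/18.
E[X | X + Y = 5] = (1 + 2 + 3) / 3 = 2.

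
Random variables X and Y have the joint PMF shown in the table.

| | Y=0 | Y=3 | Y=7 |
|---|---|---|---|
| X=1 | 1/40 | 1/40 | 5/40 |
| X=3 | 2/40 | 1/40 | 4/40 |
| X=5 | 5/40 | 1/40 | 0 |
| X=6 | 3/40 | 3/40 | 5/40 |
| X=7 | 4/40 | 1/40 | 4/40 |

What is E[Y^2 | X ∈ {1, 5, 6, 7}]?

740/33

P(X ∈ {1, 5, 6, 7}) = 33/40.
Summing Y^2·P(X=x,Y=y) over the conditioning event gives 37/2.
E[Y^2 | X ∈ {1, 5, 6, 7}] = (37/2) / (33/40) = 740/33.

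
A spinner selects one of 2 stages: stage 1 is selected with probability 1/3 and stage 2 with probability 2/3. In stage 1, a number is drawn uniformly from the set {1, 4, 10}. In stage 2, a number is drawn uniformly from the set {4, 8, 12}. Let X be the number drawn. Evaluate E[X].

E[X | stage 1] = (1+4+10)/3 = 5.
E[X | stage 2] = (4+8+12)/3 = 8.
By the law of total expectation,
E[X] = (1/3)·(5) + (2/3)·(8) = 7.

7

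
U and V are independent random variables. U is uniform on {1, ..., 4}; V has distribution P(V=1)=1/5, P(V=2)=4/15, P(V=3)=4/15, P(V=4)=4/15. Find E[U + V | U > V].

36/7

P(U > V) = 7/20.
Summing (U+V)·P(x,y) over outcomes with U > V gives 9/5.
E[U + V | U > V] = (9/5) / (7/20) = 36/7.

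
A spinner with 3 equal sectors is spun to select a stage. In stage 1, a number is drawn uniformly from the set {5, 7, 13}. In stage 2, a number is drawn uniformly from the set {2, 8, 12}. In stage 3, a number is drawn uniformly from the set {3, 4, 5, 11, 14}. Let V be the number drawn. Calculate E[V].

346/45

E[V | stage 1] = (5+7+13)/3 = 25/3.
E[V | stage 2] = (2+8+12)/3 = 22/3.
E[V | stage 3] = (3+4+5+11+14)/5 = 37/5.
By the law of total expectation,
E[V] = (1/3)·(25/3) + (1/3)·(22/3) + (1/3)·(37/5) = 346/45.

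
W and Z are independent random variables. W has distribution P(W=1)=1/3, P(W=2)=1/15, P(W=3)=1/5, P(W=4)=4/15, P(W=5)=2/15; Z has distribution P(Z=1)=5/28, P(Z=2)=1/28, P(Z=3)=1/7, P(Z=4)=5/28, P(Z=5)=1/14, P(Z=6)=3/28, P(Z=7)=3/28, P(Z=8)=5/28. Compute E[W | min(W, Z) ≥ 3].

35/9

P(min(W, Z) ≥ 3) = 33/70.
Summing W·P(x,y) over outcomes with min(W, Z) ≥ 3 gives 11/6.
E[W | min(W, Z) ≥ 3] = (11/6) / (33/70) = 35/9.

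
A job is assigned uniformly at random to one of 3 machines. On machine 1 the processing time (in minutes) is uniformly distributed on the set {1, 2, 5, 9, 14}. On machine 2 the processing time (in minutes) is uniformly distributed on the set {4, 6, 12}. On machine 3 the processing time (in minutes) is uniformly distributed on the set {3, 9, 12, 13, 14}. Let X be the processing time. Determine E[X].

356/45

E[X | machine 1] = (1+2+5+9+14)/5 = 31/5.
E[X | machine 2] = (4+6+12)/3 = 22/3.
E[X | machine 3] = (3+9+12+13+14)/5 = 51/5.
By the law of total expectation,
E[X] = (1/3)·(31/5) + (1/3)·(22/3) + (1/3)·(51/5) = 356/45.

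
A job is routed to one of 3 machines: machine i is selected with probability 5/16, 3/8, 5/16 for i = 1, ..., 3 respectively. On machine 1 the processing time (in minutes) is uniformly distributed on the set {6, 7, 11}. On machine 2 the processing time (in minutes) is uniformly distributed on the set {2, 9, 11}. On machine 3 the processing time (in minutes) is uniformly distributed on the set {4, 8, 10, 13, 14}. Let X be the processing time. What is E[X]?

133/16

E[X | machine 1] = (6+7+11)/3 = 8.
E[X | machine 2] = (2+9+11)/3 = 22/3.
E[X | machine 3] = (4+8+10+13+14)/5 = 49/5.
By the law of total expectation,
E[X] = (5/16)·(8) + (3/8)·(22/3) + (5/16)·(49/5) = 133/16.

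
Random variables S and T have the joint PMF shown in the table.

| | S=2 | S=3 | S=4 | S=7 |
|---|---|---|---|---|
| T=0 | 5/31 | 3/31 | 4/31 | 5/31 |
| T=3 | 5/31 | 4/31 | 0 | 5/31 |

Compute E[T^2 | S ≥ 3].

27/7

P(S ≥ 3) = 21/31.
Σ T^2·P over the event = 0·(3/31) + 9·(4/31) + 0·(4/31) + 0·(5/31) + 9·(5/31) = 81/31.
E[T^2 | S ≥ 3] = (81/31) / (21/31) = 27/7.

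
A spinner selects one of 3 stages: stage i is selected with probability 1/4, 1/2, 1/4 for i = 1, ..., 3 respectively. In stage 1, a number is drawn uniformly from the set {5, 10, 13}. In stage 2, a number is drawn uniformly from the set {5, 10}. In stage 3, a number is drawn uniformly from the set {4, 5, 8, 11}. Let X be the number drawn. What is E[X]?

47/6

E[X | stage 1] = (5+10+13)/3 = 28/3.
E[X | stage 2] = (5+10)/2 = 15/2.
E[X | stage 3] = (4+5+8+11)/4 = 7.
E[X] = (1/4)·(28/3) + (1/2)·(15/2) + (1/4)·(7) = 47/6.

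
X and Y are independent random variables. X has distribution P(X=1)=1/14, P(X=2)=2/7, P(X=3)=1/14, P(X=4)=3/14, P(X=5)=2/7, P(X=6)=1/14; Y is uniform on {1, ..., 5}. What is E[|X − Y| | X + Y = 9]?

P(X + Y = 9) = 4/35.
Summing |X−Y|·P(x,y) over outcomes with X + Y = 9 gives 1/7.
E[|X − Y| | X + Y = 9] = (1/7) / (4/35) = 5/4.

5/4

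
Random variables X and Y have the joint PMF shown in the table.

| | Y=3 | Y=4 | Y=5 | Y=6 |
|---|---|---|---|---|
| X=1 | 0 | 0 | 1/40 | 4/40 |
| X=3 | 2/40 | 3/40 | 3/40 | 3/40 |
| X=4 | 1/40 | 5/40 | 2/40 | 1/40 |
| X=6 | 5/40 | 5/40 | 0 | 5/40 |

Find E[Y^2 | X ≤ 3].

209/8

P(X ≤ 3) = 2/5.
Summing Y^2·P(X=x,Y=y) over the conditioning event gives 209/20.
E[Y^2 | X ≤ 3] = (209/20) / (2/5) = 209/8.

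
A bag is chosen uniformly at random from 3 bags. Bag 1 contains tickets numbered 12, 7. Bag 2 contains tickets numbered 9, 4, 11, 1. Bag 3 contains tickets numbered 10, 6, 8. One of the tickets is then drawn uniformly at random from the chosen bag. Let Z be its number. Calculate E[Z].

E[Z | bag 1] = (12+7)/2 = 19/2.
E[Z | bag 2] = (9+4+11+1)/4 = 25/4.
E[Z | bag 3] = (10+6+8)/3 = 8.
By the law of total expectation,
E[Z] = (1/3)·(19/2) + (1/3)·(25/4) + (1/3)·(8) = 95/12.

95/12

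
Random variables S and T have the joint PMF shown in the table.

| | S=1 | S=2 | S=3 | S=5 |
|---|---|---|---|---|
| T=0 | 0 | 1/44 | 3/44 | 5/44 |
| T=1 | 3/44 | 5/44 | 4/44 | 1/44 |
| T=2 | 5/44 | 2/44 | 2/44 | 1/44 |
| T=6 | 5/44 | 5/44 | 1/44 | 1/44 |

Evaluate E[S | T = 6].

P(T = 6) = 3/11.
Σ S·P over the event = 1·(5/44) + 2·(5/44) + 3·(1/44) + 5·(1/44) = 23/44.
E[S | T = 6] = (23/44) / (3/11) = 23/12.

23/12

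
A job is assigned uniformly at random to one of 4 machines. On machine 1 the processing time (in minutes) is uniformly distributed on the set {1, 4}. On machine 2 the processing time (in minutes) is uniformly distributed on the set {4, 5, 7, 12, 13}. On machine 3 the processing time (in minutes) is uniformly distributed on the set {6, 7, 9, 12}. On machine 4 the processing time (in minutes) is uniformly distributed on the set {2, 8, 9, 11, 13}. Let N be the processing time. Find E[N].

E[N | machine 1] = (1+4)/2 = 5/2.
E[N | machine 2] = (4+5+7+12+13)/5 = 41/5.
E[N | machine 3] = (6+7+9+12)/4 = 17/2.
E[N | machine 4] = (2+8+9+11+13)/5 = 43/5.
E[N] = (1/4)·(5/2) + (1/4)·(41/5) + (1/4)·(17/2) + (1/4)·(43/5) = 139/20.

139/20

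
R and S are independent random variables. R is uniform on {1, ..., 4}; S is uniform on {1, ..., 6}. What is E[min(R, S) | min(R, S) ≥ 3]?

P(min(R, S) ≥ 3) = 1/3.
Summing min(R,S)·P(x,y) over outcomes with min(R, S) ≥ 3 gives 9/8.
E[min(R, S) | min(R, S) ≥ 3] = (9/8) / (1/3) = 27/8.

27/8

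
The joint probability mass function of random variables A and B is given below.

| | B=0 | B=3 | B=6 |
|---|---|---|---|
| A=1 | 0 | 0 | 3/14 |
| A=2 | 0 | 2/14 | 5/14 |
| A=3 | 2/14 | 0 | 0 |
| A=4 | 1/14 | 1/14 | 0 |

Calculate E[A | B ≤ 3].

3

P(B ≤ 3) = 3/7.
Σ A·P over the event = 2·(2/14) + 3·(2/14) + 4·(1/14) + 4·(1/14) = 9/7.
E[A | B ≤ 3] = (9/7) / (3/7) = 3.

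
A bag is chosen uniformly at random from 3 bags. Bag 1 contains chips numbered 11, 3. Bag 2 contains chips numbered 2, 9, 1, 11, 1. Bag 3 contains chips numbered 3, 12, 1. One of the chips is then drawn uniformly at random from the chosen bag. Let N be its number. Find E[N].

257/45

E[N | bag 1] = (11+3)/2 = 7.
E[N | bag 2] = (2+9+1+11+1)/5 = 24/5.
E[N | bag 3] = (3+12+1)/3 = 16/3.
By the law of total expectation,
E[N] = (1/3)·(7) + (1/3)·(24/5) + (1/3)·(16/3) = 257/45.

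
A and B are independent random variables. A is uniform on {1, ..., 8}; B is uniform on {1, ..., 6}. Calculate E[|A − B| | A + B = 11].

5/2

Outcomes with A + B = 11: (5,6), (6,5), (7,4), (8,3), each with probability 1/48.
E[|A − B| | A + B = 11] = (1 + 1 + 3 + 5) / 4 = 5/2.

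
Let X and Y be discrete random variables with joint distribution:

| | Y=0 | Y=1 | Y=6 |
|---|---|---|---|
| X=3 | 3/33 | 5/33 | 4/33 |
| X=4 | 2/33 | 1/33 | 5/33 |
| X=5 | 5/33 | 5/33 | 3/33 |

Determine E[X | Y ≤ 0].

21/5

P(Y ≤ 0) = 10/33.
Σ X·P over the event = 3·(3/33) + 4·(2/33) + 5·(5/33) = 14/11.
E[X | Y ≤ 0] = (14/11) / (10/33) = 21/5.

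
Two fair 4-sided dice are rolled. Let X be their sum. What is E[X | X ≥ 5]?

P(X ≥ 5) = 5/8.
Σ over the event: 5·1/4 + 6·3/16 + 7·1/8 + 8·1/16 = 15/4.
E[X | X ≥ 5] = (15/4) / (5/8) = 6.

6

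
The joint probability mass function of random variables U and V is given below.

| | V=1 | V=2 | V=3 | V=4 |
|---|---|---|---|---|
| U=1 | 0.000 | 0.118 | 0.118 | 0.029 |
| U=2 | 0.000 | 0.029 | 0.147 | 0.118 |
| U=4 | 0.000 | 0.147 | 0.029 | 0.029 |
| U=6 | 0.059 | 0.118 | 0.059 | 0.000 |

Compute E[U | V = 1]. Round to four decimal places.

P(V = 1) = 0.059.
Σ U·P over the event = 6·(0.059) = 0.354.
E[U | V = 1] = (0.354) / (0.059) = 6.0000.

6.0000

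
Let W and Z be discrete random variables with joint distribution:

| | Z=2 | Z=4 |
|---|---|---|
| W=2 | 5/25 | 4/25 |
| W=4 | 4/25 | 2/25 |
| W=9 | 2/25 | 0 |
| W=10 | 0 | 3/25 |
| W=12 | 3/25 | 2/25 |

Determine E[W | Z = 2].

P(Z = 2) = 14/25.
Σ W·P over the event = 2·(5/25) + 4·(4/25) + 9·(2/25) + 12·(3/25) = 16/5.
E[W | Z = 2] = (16/5) / (14/25) = 40/7.

40/7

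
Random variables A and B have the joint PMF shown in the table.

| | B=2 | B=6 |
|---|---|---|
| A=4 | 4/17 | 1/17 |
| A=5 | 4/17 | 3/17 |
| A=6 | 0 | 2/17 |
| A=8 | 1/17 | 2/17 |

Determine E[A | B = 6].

47/8

P(B = 6) = 8/17.
Σ A·P over the event = 4·(1/17) + 5·(3/17) + 6·(2/17) + 8·(2/17) = 47/17.
E[A | B = 6] = (47/17) / (8/17) = 47/8.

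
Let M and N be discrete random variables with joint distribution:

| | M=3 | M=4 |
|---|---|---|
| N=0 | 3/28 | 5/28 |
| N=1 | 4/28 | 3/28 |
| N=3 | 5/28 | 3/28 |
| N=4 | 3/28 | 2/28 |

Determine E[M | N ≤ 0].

29/8

P(N ≤ 0) = 2/7.
Summing M·P(M=x,N=y) over the conditioning event gives 29/28.
E[M | N ≤ 0] = (29/28) / (2/7) = 29/8.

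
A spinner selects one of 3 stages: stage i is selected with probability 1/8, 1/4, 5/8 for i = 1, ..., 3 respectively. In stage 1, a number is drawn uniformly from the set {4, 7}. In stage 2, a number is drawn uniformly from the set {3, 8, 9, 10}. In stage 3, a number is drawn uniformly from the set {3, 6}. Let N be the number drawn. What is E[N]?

E[N | stage 1] = (4+7)/2 = 11/2.
E[N | stage 2] = (3+8+9+10)/4 = 15/2.
E[N | stage 3] = (3+6)/2 = 9/2.
E[N] = (1/8)·(11/2) + (1/4)·(15/2) + (5/8)·(9/2) = 43/8.

43/8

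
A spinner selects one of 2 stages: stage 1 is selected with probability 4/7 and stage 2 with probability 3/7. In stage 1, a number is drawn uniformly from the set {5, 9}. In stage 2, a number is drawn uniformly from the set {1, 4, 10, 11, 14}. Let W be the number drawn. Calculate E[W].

E[W | stage 1] = (5+9)/2 = 7.
E[W | stage 2] = (1+4+10+11+14)/5 = 8.
E[W] = (4/7)·(7) + (3/7)·(8) = 52/7.

52/7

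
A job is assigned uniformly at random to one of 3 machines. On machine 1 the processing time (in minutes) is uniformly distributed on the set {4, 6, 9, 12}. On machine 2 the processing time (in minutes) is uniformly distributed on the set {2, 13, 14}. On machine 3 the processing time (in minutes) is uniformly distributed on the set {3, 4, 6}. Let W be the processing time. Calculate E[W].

29/4

E[W | machine 1] = (4+6+9+12)/4 = 31/4.
E[W | machine 2] = (2+13+14)/3 = 29/3.
E[W | machine 3] = (3+4+6)/3 = 13/3.
By the law of total expectation,
E[W] = (1/3)·(31/4) + (1/3)·(29/3) + (1/3)·(13/3) = 29/4.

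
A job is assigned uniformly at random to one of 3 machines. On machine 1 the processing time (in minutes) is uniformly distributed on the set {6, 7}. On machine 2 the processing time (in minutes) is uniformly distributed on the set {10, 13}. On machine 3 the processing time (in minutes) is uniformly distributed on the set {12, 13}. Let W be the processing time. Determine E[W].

61/6

E[W | machine 1] = (6+7)/2 = 13/2.
E[W | machine 2] = (10+13)/2 = 23/2.
E[W | machine 3] = (12+13)/2 = 25/2.
By the law of total expectation,
E[W] = (1/3)·(13/2) + (1/3)·(23/2) + (1/3)·(25/2) = 61/6.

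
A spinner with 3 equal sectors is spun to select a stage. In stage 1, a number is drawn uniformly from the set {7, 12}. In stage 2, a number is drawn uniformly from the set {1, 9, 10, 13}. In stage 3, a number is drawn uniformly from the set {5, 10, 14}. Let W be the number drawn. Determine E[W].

329/36

E[W | stage 1] = (7+12)/2 = 19/2.
E[W | stage 2] = (1+9+10+13)/4 = 33/4.
E[W | stage 3] = (5+10+14)/3 = 29/3.
By the law of total expectation,
E[W] = (1/3)·(19/2) + (1/3)·(33/4) + (1/3)·(29/3) = 329/36.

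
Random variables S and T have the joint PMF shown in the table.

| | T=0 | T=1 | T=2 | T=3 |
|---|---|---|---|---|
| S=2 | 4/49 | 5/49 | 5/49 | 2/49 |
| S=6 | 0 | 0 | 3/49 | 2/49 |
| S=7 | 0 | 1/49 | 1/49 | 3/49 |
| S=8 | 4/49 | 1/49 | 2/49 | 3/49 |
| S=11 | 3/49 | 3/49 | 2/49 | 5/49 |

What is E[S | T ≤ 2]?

6

P(T ≤ 2) = 34/49.
Summing S·P(S=x,T=y) over the conditioning event gives 204/49.
E[S | T ≤ 2] = (204/49) / (34/49) = 6.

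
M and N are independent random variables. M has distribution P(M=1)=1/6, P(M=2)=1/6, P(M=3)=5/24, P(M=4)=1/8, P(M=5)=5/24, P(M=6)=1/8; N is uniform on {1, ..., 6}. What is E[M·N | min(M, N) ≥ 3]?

P(min(M, N) ≥ 3) = 4/9.
Summing MN·P(x,y) over outcomes with min(M, N) ≥ 3 gives 35/4.
E[M·N | min(M, N) ≥ 3] = (35/4) / (4/9) = 315/16.

315/16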